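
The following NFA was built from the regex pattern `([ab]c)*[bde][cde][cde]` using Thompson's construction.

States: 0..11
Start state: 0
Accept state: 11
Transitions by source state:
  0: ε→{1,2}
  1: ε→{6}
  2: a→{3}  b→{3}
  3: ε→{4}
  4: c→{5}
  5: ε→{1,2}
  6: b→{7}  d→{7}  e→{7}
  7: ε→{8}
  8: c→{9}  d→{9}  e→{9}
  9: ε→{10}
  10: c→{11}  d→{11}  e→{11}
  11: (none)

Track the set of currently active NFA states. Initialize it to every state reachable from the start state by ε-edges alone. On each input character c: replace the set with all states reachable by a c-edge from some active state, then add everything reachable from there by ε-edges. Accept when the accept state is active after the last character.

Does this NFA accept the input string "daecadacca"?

Answer: REJECT

Trace:
initial (ε-close {0}): {0,1,2,6}
'd' @ 1: {7,8}
'a' @ 2: {}  — state set empty
rest 'ecadacca' ignored (set empty)
final: {}; accept 11 not in set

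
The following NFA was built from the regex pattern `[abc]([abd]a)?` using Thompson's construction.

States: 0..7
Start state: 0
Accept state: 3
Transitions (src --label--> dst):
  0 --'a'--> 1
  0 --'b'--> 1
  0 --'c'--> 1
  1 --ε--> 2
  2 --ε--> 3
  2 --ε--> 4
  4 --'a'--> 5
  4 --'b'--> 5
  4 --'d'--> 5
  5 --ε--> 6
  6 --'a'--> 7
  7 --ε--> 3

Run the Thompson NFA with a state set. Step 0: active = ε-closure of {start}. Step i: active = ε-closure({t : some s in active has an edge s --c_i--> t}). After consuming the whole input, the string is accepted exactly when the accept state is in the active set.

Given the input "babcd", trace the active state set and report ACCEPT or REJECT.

start: ε-closure({0}) = {0}
'b' @ 1: {1,2,3,4}  ✓accept
'a' @ 2: {5,6}
'b' @ 3: {}  — dead — no transitions
rest 'cd' ignored (set empty)
after full input: {}  (accept=3 not in)

Answer: REJECT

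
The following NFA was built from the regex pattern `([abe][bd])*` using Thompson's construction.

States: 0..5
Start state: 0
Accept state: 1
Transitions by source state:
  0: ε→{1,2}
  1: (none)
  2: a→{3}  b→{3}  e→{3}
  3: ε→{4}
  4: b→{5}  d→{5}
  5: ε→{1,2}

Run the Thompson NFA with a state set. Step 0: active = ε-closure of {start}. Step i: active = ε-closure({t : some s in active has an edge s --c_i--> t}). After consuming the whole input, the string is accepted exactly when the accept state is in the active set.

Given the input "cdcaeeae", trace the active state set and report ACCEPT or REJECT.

Answer: REJECT

Derivation:
S₀ = ε-closure({0}) = {0,1,2}
'c' @ 1: {}  — no active states
rest 'dcaeeae' ignored (set empty)
final: {}; accept 1 not in set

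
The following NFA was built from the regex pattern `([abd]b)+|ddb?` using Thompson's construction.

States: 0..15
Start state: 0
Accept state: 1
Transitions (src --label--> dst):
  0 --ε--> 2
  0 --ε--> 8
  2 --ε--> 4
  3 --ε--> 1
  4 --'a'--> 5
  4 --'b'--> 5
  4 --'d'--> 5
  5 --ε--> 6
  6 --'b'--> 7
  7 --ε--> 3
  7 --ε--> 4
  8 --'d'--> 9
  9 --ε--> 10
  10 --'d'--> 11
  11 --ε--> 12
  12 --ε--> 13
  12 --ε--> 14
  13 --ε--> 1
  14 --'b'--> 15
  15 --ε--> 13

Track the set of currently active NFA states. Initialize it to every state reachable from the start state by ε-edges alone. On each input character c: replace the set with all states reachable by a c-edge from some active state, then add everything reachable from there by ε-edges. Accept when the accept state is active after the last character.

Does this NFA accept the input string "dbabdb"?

Answer: ACCEPT

Trace:
S₀ = ε-closure({0}) = {0,2,4,8}
'd' @ 1: {5,6,9,10}
'b' @ 2: {1,3,4,7}  ✓accept
'a' @ 3: {5,6}
'b' @ 4: {1,3,4,7}  ✓accept
'd' @ 5: {5,6}
'b' @ 6: {1,3,4,7}  ✓accept
end set {1,3,4,7} — state 1 in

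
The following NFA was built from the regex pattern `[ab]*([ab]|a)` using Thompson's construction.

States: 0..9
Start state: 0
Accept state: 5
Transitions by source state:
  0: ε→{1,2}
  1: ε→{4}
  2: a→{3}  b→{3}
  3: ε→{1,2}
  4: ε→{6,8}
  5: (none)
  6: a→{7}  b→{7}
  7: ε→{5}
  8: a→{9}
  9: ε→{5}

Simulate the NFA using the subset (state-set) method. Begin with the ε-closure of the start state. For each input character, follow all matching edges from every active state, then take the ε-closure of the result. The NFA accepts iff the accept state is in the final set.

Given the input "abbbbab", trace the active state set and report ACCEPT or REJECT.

S₀ = ε-closure({0}) = {0,1,2,4,6,8}
'a' @ 1: {1,2,3,4,5,6,7,8,9}  ✓accept
'b' @ 2: {1,2,3,4,5,6,7,8}  ✓accept
'b' @ 3: {1,2,3,4,5,6,7,8}  ✓accept
'b' @ 4: {1,2,3,4,5,6,7,8}  ✓accept
'b' @ 5: {1,2,3,4,5,6,7,8}  ✓accept
'a' @ 6: {1,2,3,4,5,6,7,8,9}  ✓accept
'b' @ 7: {1,2,3,4,5,6,7,8}  ✓accept
final: {1,2,3,4,5,6,7,8}; accept 5 in set

Answer: ACCEPT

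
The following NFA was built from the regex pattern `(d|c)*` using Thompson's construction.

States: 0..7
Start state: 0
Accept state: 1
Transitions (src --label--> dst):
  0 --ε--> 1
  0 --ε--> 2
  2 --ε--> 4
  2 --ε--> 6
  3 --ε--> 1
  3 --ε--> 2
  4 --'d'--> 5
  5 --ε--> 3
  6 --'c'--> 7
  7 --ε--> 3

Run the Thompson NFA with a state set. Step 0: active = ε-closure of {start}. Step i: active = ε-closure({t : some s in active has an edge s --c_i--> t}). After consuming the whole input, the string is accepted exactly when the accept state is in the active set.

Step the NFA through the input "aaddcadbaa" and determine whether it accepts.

S₀ = ε-closure({0}) = {0,1,2,4,6}
'a' @ 1: {}  — state set empty
rest 'addcadbaa' ignored (set empty)
after full input: {}  (accept=1 not in)

Answer: REJECT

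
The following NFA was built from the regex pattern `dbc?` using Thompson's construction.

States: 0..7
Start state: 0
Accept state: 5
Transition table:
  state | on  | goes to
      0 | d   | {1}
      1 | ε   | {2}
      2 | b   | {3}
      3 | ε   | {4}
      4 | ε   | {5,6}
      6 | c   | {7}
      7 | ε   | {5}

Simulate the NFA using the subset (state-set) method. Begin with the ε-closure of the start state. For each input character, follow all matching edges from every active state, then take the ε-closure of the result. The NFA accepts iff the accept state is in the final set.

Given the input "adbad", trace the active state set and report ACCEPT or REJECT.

Answer: REJECT

Steps:
start: ε-closure({0}) = {0}
'a' @ 1: {}  — state set empty
rest 'dbad' ignored (set empty)
final: {}; accept 5 not in set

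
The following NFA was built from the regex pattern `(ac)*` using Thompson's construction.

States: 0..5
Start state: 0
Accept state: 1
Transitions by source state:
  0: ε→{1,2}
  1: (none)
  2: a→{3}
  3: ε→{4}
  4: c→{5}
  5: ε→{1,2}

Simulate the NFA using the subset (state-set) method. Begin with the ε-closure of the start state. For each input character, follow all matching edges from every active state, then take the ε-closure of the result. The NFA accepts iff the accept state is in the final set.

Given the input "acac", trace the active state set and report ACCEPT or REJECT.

Answer: ACCEPT

Derivation:
initial (ε-close {0}): {0,1,2}
'a' @ 1: {3,4}
'c' @ 2: {1,2,5}  [accepting]
'a' @ 3: {3,4}
'c' @ 4: {1,2,5}  [accepting]
final: {1,2,5}; accept 1 in set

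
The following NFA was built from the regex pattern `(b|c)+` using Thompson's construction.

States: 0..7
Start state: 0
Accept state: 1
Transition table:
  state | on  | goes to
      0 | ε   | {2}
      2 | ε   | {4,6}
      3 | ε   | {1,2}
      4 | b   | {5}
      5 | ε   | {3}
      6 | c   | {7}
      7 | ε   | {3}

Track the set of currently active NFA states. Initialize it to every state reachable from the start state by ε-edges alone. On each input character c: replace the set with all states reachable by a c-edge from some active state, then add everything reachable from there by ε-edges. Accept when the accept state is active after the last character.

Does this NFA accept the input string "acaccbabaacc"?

Answer: REJECT

Steps:
initial (ε-close {0}): {0,2,4,6}
'a' @ 1: {}  — no active states
rest 'caccbabaacc' ignored (set empty)
final: {}; accept 1 not in set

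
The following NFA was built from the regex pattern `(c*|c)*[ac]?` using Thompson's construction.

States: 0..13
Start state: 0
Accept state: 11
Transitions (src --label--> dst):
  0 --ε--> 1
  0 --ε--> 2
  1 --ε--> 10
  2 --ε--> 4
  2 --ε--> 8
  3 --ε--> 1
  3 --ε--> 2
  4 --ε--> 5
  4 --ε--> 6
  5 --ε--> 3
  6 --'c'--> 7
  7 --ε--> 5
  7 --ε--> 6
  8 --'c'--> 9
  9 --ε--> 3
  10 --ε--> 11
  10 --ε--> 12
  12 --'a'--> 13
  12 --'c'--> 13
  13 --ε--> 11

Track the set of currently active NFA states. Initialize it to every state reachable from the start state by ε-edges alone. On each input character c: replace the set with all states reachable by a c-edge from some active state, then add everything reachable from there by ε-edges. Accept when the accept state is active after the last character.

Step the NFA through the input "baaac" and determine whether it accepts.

initial (ε-close {0}): {0,1,2,3,4,5,6,8,10,11,12}
'b' @ 1: {}  — no active states
rest 'aaac' ignored (set empty)
end set {} — state 11 not in

Answer: REJECT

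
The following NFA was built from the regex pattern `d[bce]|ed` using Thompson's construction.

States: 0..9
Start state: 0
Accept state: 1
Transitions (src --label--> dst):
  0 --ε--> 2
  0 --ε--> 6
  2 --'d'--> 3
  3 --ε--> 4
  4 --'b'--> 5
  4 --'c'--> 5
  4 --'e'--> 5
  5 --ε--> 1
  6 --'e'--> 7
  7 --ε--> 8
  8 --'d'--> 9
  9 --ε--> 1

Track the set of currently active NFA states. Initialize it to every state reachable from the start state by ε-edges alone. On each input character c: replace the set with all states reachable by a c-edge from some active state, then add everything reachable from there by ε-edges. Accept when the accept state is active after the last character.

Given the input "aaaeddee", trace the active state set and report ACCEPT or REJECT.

initial (ε-close {0}): {0,2,6}
'a' @ 1: {}  — state set empty
rest 'aaeddee' ignored (set empty)
after full input: {}  (accept=1 not in)

Answer: REJECT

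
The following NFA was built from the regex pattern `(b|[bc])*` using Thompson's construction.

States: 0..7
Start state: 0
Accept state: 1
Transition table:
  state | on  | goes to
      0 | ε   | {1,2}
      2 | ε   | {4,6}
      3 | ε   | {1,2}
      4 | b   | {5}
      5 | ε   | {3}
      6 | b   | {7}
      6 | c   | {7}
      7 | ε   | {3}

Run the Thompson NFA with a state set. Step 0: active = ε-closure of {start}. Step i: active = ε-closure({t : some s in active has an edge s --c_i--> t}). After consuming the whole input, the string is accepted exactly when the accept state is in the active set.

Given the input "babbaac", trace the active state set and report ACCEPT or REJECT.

S₀ = ε-closure({0}) = {0,1,2,4,6}
'b' @ 1: {1,2,3,4,5,6,7}  ✓accept
'a' @ 2: {}  — no active states
rest 'bbaac' ignored (set empty)
final: {}; accept 1 not in set

Answer: REJECT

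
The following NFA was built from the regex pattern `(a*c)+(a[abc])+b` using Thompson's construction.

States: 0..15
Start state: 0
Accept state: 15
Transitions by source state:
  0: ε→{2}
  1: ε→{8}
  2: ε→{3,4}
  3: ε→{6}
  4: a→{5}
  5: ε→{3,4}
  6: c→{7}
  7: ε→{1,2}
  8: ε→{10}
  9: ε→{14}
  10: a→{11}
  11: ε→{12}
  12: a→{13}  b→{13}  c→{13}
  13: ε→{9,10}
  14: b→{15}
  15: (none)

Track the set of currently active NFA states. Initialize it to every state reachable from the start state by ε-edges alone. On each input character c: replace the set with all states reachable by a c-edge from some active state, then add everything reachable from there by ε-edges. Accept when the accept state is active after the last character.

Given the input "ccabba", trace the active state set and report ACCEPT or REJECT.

initial (ε-close {0}): {0,2,3,4,6}
'c' @ 1: {1,2,3,4,6,7,8,10}
'c' @ 2: {1,2,3,4,6,7,8,10}
'a' @ 3: {3,4,5,6,11,12}
'b' @ 4: {9,10,13,14}
'b' @ 5: {15}  ✓accept
'a' @ 6: {}  — no active states
after full input: {}  (accept=15 not in)

Answer: REJECT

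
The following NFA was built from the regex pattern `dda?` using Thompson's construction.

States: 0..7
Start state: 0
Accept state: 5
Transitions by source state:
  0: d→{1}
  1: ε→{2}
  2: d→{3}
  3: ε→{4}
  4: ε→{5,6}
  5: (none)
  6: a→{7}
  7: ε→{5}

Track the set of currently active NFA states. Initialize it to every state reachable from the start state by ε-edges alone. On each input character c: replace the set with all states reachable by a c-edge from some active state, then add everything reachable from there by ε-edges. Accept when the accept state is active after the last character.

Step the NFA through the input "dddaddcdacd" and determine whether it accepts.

Answer: REJECT

Steps:
start: ε-closure({0}) = {0}
'd' @ 1: {1,2}
'd' @ 2: {3,4,5,6}  [accepting]
'd' @ 3: {}  — state set empty
rest 'addcdacd' ignored (set empty)
end set {} — state 5 not in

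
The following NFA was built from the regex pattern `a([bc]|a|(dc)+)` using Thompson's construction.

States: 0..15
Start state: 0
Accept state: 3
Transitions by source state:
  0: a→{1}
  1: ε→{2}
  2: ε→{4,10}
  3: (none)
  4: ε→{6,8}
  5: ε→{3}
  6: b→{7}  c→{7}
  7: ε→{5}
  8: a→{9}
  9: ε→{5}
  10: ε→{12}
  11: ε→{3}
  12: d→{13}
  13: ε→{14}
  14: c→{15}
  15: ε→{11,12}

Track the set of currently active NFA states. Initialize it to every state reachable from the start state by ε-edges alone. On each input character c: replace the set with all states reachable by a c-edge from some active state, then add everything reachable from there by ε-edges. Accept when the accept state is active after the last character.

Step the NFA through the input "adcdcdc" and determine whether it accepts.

Answer: ACCEPT

Trace:
initial (ε-close {0}): {0}
'a' @ 1: {1,2,4,6,8,10,12}
'd' @ 2: {13,14}
'c' @ 3: {3,11,12,15}  ✓accept
'd' @ 4: {13,14}
'c' @ 5: {3,11,12,15}  ✓accept
'd' @ 6: {13,14}
'c' @ 7: {3,11,12,15}  ✓accept
after full input: {3,11,12,15}  (accept=3 in)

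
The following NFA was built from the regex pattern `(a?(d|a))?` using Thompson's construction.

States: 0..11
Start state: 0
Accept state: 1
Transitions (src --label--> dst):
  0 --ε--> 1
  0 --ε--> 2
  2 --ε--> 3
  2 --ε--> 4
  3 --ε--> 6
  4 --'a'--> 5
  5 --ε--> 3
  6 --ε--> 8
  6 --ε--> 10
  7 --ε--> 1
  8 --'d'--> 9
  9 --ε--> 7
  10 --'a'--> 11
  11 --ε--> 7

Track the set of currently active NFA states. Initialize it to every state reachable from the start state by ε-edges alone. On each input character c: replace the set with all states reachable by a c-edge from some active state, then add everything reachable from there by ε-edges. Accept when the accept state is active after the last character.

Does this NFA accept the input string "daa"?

S₀ = ε-closure({0}) = {0,1,2,3,4,6,8,10}
'd' @ 1: {1,7,9}  (accept∈set)
'a' @ 2: {}  — dead — no transitions
rest 'a' ignored (set empty)
final: {}; accept 1 not in set

Answer: REJECT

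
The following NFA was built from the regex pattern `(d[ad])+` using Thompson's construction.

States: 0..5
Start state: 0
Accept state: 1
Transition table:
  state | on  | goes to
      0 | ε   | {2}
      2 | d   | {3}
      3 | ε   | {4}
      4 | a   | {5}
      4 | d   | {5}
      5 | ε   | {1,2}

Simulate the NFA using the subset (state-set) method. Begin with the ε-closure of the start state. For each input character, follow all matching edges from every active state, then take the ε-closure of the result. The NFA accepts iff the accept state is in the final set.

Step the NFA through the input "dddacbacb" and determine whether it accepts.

initial (ε-close {0}): {0,2}
'd' @ 1: {3,4}
'd' @ 2: {1,2,5}  (accept∈set)
'd' @ 3: {3,4}
'a' @ 4: {1,2,5}  (accept∈set)
'c' @ 5: {}  — dead — no transitions
rest 'bacb' ignored (set empty)
final: {}; accept 1 not in set

Answer: REJECT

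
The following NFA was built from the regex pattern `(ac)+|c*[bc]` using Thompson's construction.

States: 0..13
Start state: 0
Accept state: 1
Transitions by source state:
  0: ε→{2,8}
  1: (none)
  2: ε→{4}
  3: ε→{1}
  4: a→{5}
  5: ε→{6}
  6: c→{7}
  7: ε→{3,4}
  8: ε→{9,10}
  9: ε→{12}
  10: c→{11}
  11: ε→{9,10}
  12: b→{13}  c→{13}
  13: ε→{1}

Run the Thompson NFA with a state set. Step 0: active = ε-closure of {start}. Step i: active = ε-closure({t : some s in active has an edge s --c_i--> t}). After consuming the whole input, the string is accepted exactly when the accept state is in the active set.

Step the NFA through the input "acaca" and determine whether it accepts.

S₀ = ε-closure({0}) = {0,2,4,8,9,10,12}
'a' @ 1: {5,6}
'c' @ 2: {1,3,4,7}  (accept∈set)
'a' @ 3: {5,6}
'c' @ 4: {1,3,4,7}  (accept∈set)
'a' @ 5: {5,6}
final: {5,6}; accept 1 not in set

Answer: REJECT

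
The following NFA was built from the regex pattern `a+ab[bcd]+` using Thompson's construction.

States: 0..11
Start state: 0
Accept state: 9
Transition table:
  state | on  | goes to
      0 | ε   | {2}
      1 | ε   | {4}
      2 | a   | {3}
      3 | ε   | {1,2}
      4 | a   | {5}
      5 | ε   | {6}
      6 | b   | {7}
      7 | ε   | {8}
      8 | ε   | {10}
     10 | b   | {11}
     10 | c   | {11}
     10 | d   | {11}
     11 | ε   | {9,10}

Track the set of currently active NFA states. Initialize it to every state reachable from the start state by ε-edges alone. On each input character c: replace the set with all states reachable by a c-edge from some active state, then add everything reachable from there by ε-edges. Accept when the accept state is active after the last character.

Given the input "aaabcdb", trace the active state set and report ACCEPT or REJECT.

Answer: ACCEPT

Steps:
initial (ε-close {0}): {0,2}
'a' @ 1: {1,2,3,4}
'a' @ 2: {1,2,3,4,5,6}
'a' @ 3: {1,2,3,4,5,6}
'b' @ 4: {7,8,10}
'c' @ 5: {9,10,11}  (accept∈set)
'd' @ 6: {9,10,11}  (accept∈set)
'b' @ 7: {9,10,11}  (accept∈set)
end set {9,10,11} — state 9 in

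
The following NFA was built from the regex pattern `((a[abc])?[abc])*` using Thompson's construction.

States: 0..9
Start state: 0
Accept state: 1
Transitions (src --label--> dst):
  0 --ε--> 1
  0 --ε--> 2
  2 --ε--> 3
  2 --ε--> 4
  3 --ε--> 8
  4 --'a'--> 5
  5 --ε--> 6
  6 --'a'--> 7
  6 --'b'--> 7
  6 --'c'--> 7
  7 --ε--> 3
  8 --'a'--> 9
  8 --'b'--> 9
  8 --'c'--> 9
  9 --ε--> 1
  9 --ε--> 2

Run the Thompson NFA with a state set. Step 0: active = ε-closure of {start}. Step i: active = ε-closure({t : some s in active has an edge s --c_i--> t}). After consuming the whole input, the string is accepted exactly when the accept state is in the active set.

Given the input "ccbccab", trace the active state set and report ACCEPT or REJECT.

Answer: ACCEPT

Trace:
initial (ε-close {0}): {0,1,2,3,4,8}
'c' @ 1: {1,2,3,4,8,9}  (accept∈set)
'c' @ 2: {1,2,3,4,8,9}  (accept∈set)
'b' @ 3: {1,2,3,4,8,9}  (accept∈set)
'c' @ 4: {1,2,3,4,8,9}  (accept∈set)
'c' @ 5: {1,2,3,4,8,9}  (accept∈set)
'a' @ 6: {1,2,3,4,5,6,8,9}  (accept∈set)
'b' @ 7: {1,2,3,4,7,8,9}  (accept∈set)
end set {1,2,3,4,7,8,9} — state 1 in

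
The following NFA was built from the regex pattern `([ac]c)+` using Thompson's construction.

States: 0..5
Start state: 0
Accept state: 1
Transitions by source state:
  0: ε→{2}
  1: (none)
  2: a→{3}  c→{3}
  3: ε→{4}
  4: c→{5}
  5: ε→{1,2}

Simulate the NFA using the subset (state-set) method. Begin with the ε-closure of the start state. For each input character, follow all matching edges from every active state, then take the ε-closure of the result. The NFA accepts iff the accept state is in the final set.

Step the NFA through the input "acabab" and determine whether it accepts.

Answer: REJECT

Trace:
initial (ε-close {0}): {0,2}
'a' @ 1: {3,4}
'c' @ 2: {1,2,5}  (accept∈set)
'a' @ 3: {3,4}
'b' @ 4: {}  — no active states
rest 'ab' ignored (set empty)
after full input: {}  (accept=1 not in)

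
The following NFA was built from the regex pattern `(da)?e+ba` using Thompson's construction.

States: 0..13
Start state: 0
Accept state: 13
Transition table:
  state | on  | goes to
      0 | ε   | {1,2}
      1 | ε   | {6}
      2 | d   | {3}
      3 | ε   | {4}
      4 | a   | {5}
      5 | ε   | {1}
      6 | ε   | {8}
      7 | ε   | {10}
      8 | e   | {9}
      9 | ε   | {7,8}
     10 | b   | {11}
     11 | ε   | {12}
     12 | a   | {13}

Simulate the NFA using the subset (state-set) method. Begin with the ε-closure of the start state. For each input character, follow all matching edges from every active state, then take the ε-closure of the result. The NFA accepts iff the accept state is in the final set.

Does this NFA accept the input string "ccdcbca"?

Answer: REJECT

Derivation:
start: ε-closure({0}) = {0,1,2,6,8}
'c' @ 1: {}  — dead — no transitions
rest 'cdcbca' ignored (set empty)
final: {}; accept 13 not in set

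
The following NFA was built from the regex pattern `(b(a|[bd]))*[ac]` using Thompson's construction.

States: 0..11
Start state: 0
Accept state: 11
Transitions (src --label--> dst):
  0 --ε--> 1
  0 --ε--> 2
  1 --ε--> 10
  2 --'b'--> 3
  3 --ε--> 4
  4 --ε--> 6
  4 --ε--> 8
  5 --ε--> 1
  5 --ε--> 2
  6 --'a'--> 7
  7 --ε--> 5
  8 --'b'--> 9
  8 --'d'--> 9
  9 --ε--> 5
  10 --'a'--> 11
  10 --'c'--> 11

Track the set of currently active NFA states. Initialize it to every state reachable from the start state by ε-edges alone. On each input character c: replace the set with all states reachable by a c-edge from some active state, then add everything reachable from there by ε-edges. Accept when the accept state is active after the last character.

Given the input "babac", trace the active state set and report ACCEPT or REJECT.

initial (ε-close {0}): {0,1,2,10}
'b' @ 1: {3,4,6,8}
'a' @ 2: {1,2,5,7,10}
'b' @ 3: {3,4,6,8}
'a' @ 4: {1,2,5,7,10}
'c' @ 5: {11}  (accept∈set)
after full input: {11}  (accept=11 in)

Answer: ACCEPT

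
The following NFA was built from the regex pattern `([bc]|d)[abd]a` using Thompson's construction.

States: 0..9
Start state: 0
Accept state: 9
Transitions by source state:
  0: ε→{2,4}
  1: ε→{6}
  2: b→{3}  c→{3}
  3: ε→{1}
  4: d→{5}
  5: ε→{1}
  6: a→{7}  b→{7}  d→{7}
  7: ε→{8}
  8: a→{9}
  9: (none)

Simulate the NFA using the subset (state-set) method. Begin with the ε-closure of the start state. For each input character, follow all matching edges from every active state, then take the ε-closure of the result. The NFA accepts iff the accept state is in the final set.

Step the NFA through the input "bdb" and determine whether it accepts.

Answer: REJECT

Steps:
S₀ = ε-closure({0}) = {0,2,4}
'b' @ 1: {1,3,6}
'd' @ 2: {7,8}
'b' @ 3: {}  — no active states
after full input: {}  (accept=9 not in)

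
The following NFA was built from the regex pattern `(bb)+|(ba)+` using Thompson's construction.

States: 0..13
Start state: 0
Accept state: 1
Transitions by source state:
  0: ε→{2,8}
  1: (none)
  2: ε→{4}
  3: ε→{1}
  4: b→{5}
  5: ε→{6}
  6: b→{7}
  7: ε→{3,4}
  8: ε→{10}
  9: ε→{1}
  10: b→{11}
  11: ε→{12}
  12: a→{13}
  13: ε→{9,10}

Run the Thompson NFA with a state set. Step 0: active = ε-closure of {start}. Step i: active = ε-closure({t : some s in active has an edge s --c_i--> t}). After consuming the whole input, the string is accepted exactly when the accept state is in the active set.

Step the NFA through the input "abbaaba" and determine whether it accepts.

start: ε-closure({0}) = {0,2,4,8,10}
'a' @ 1: {}  — dead — no transitions
rest 'bbaaba' ignored (set empty)
end set {} — state 1 not in

Answer: REJECT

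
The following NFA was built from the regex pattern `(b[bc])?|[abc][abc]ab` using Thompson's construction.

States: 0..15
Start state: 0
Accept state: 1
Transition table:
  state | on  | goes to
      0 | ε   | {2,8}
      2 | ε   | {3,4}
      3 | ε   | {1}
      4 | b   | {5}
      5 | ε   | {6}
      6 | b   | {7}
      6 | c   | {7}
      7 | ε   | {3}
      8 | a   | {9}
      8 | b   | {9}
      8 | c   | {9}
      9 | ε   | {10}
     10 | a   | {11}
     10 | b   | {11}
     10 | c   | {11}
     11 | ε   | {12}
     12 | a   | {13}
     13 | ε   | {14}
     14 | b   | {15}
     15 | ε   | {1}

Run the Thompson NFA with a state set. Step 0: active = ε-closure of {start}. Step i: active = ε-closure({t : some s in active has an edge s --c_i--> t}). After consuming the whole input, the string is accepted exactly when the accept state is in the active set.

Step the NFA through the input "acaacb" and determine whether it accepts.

Answer: REJECT

Derivation:
initial (ε-close {0}): {0,1,2,3,4,8}
'a' @ 1: {9,10}
'c' @ 2: {11,12}
'a' @ 3: {13,14}
'a' @ 4: {}  — state set empty
rest 'cb' ignored (set empty)
end set {} — state 1 not in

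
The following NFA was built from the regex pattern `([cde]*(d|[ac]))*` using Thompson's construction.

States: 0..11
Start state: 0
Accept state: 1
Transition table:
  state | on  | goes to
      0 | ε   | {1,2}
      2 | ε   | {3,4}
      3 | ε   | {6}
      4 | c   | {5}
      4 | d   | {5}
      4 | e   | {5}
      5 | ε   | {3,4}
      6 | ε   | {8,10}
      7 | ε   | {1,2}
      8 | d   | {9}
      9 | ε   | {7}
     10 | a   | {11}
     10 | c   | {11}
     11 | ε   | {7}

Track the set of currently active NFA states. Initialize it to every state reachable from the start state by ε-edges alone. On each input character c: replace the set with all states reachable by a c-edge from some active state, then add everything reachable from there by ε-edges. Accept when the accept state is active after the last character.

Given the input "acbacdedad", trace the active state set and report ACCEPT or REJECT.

Answer: REJECT

Trace:
initial (ε-close {0}): {0,1,2,3,4,6,8,10}
'a' @ 1: {1,2,3,4,6,7,8,10,11}  ✓accept
'c' @ 2: {1,2,3,4,5,6,7,8,10,11}  ✓accept
'b' @ 3: {}  — dead — no transitions
rest 'acdedad' ignored (set empty)
final: {}; accept 1 not in set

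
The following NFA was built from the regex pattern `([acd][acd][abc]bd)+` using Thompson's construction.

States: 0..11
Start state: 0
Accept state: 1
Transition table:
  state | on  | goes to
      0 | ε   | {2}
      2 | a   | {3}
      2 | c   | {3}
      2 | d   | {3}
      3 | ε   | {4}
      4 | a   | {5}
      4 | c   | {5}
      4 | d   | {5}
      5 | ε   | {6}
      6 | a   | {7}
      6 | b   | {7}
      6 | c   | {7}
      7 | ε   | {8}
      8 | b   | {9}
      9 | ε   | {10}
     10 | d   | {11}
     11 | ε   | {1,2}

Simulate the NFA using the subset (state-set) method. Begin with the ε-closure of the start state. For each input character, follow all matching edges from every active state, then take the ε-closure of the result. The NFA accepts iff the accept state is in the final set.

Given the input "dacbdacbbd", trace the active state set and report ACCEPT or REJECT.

Answer: ACCEPT

Derivation:
S₀ = ε-closure({0}) = {0,2}
'd' @ 1: {3,4}
'a' @ 2: {5,6}
'c' @ 3: {7,8}
'b' @ 4: {9,10}
'd' @ 5: {1,2,11}  [accepting]
'a' @ 6: {3,4}
'c' @ 7: {5,6}
'b' @ 8: {7,8}
'b' @ 9: {9,10}
'd' @ 10: {1,2,11}  [accepting]
end set {1,2,11} — state 1 in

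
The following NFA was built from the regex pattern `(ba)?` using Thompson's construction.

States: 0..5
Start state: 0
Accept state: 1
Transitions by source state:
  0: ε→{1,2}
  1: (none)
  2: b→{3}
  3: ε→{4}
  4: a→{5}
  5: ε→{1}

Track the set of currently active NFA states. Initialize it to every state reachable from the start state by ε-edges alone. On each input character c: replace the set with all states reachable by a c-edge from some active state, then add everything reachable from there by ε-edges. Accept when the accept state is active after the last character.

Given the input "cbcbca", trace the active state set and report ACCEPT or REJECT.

start: ε-closure({0}) = {0,1,2}
'c' @ 1: {}  — dead — no transitions
rest 'bcbca' ignored (set empty)
after full input: {}  (accept=1 not in)

Answer: REJECT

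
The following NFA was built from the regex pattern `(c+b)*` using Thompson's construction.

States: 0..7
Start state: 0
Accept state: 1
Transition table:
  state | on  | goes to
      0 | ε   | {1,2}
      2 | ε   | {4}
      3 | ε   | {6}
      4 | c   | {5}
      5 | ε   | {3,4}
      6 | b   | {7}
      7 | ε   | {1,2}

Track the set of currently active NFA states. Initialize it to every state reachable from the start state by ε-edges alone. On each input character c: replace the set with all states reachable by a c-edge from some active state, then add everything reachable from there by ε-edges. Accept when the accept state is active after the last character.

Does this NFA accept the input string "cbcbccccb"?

initial (ε-close {0}): {0,1,2,4}
'c' @ 1: {3,4,5,6}
'b' @ 2: {1,2,4,7}  ✓accept
'c' @ 3: {3,4,5,6}
'b' @ 4: {1,2,4,7}  ✓accept
'c' @ 5: {3,4,5,6}
'c' @ 6: {3,4,5,6}
'c' @ 7: {3,4,5,6}
'c' @ 8: {3,4,5,6}
'b' @ 9: {1,2,4,7}  ✓accept
final: {1,2,4,7}; accept 1 in set

Answer: ACCEPT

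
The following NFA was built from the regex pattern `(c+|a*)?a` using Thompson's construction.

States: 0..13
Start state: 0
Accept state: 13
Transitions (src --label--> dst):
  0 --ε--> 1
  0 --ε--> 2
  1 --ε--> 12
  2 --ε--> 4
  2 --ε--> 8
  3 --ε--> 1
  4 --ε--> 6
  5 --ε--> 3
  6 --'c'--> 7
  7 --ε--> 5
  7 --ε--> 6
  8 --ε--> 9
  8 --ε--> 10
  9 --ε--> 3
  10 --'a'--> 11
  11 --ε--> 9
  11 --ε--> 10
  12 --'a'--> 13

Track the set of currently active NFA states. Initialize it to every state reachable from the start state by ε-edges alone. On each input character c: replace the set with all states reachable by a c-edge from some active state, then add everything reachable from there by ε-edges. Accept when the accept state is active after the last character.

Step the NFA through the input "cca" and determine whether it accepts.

Answer: ACCEPT

Derivation:
start: ε-closure({0}) = {0,1,2,3,4,6,8,9,10,12}
'c' @ 1: {1,3,5,6,7,12}
'c' @ 2: {1,3,5,6,7,12}
'a' @ 3: {13}  (accept∈set)
after full input: {13}  (accept=13 in)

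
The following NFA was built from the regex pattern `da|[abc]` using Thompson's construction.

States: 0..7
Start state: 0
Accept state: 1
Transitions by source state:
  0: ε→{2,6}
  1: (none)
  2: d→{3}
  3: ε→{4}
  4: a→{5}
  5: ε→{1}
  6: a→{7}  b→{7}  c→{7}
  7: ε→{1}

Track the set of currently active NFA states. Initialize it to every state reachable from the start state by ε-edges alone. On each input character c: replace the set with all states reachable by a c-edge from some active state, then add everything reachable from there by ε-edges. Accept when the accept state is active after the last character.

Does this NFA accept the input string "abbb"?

Answer: REJECT

Derivation:
S₀ = ε-closure({0}) = {0,2,6}
'a' @ 1: {1,7}  [accepting]
'b' @ 2: {}  — dead — no transitions
rest 'bb' ignored (set empty)
end set {} — state 1 not in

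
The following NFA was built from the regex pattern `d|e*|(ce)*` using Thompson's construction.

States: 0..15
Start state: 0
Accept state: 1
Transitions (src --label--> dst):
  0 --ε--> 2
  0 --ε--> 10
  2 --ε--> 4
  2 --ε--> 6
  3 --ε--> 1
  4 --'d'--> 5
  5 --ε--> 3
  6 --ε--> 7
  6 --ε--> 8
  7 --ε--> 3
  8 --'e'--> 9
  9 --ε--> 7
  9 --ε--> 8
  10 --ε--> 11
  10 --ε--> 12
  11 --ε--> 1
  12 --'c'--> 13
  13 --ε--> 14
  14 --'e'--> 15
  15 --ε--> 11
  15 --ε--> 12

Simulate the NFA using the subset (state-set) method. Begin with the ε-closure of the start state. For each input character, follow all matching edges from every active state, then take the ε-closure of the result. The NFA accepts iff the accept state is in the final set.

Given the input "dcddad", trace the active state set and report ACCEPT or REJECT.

Answer: REJECT

Trace:
start: ε-closure({0}) = {0,1,2,3,4,6,7,8,10,11,12}
'd' @ 1: {1,3,5}  [accepting]
'c' @ 2: {}  — no active states
rest 'ddad' ignored (set empty)
end set {} — state 1 not in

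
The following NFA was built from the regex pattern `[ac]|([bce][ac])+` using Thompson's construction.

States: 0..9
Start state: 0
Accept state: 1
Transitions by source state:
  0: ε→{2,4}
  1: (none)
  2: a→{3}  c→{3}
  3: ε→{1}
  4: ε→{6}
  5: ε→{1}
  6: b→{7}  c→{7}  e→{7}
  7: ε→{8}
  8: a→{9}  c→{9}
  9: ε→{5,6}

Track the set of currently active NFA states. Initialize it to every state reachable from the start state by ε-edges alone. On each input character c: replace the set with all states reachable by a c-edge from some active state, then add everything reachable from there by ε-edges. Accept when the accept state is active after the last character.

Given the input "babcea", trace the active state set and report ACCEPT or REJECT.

start: ε-closure({0}) = {0,2,4,6}
'b' @ 1: {7,8}
'a' @ 2: {1,5,6,9}  (accept∈set)
'b' @ 3: {7,8}
'c' @ 4: {1,5,6,9}  (accept∈set)
'e' @ 5: {7,8}
'a' @ 6: {1,5,6,9}  (accept∈set)
after full input: {1,5,6,9}  (accept=1 in)

Answer: ACCEPT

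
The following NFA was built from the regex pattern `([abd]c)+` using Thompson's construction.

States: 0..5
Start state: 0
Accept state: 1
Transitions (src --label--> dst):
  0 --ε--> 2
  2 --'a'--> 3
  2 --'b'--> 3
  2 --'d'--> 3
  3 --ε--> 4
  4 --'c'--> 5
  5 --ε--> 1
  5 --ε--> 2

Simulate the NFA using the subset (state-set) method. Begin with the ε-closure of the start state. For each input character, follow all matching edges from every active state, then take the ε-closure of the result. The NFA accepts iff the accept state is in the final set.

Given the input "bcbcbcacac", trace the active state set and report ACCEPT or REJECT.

Answer: ACCEPT

Derivation:
start: ε-closure({0}) = {0,2}
'b' @ 1: {3,4}
'c' @ 2: {1,2,5}  ✓accept
'b' @ 3: {3,4}
'c' @ 4: {1,2,5}  ✓accept
'b' @ 5: {3,4}
'c' @ 6: {1,2,5}  ✓accept
'a' @ 7: {3,4}
'c' @ 8: {1,2,5}  ✓accept
'a' @ 9: {3,4}
'c' @ 10: {1,2,5}  ✓accept
final: {1,2,5}; accept 1 in set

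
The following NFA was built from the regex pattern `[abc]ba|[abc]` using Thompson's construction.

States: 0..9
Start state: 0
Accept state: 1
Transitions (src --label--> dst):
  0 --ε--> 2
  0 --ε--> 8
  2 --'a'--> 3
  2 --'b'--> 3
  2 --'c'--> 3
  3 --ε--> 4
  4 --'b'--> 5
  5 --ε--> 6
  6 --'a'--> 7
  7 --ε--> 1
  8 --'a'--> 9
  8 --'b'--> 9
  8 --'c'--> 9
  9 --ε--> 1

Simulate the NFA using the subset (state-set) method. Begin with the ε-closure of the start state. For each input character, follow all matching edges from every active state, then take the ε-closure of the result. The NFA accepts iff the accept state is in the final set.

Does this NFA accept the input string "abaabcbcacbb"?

S₀ = ε-closure({0}) = {0,2,8}
'a' @ 1: {1,3,4,9}  [accepting]
'b' @ 2: {5,6}
'a' @ 3: {1,7}  [accepting]
'a' @ 4: {}  — no active states
rest 'bcbcacbb' ignored (set empty)
after full input: {}  (accept=1 not in)

Answer: REJECT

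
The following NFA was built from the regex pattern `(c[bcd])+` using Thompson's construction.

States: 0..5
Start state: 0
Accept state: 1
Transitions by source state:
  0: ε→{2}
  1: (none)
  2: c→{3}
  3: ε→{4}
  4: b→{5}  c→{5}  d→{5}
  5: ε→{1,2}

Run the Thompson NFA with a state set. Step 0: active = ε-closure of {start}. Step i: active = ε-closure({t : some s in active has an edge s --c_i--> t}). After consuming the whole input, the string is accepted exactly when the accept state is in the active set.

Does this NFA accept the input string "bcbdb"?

initial (ε-close {0}): {0,2}
'b' @ 1: {}  — no active states
rest 'cbdb' ignored (set empty)
after full input: {}  (accept=1 not in)

Answer: REJECT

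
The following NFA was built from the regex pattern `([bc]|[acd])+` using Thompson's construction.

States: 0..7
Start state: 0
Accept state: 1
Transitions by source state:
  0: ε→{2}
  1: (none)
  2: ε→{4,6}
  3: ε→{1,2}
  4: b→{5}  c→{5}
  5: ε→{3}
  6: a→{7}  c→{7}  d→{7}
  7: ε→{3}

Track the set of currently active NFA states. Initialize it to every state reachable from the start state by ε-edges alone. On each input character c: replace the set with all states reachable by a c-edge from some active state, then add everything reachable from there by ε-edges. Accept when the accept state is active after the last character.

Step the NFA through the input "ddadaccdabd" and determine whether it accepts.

Answer: ACCEPT

Derivation:
initial (ε-close {0}): {0,2,4,6}
'd' @ 1: {1,2,3,4,6,7}  [accepting]
'd' @ 2: {1,2,3,4,6,7}  [accepting]
'a' @ 3: {1,2,3,4,6,7}  [accepting]
'd' @ 4: {1,2,3,4,6,7}  [accepting]
'a' @ 5: {1,2,3,4,6,7}  [accepting]
'c' @ 6: {1,2,3,4,5,6,7}  [accepting]
'c' @ 7: {1,2,3,4,5,6,7}  [accepting]
'd' @ 8: {1,2,3,4,6,7}  [accepting]
'a' @ 9: {1,2,3,4,6,7}  [accepting]
'b' @ 10: {1,2,3,4,5,6}  [accepting]
'd' @ 11: {1,2,3,4,6,7}  [accepting]
end set {1,2,3,4,6,7} — state 1 in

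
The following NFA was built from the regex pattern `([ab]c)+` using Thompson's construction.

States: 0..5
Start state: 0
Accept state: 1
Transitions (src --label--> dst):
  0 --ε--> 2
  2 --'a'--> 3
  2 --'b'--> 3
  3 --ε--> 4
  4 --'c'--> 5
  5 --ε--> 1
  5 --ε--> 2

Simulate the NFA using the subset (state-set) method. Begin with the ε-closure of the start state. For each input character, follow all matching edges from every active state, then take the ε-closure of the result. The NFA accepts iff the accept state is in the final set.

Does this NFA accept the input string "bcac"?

start: ε-closure({0}) = {0,2}
'b' @ 1: {3,4}
'c' @ 2: {1,2,5}  (accept∈set)
'a' @ 3: {3,4}
'c' @ 4: {1,2,5}  (accept∈set)
end set {1,2,5} — state 1 in

Answer: ACCEPT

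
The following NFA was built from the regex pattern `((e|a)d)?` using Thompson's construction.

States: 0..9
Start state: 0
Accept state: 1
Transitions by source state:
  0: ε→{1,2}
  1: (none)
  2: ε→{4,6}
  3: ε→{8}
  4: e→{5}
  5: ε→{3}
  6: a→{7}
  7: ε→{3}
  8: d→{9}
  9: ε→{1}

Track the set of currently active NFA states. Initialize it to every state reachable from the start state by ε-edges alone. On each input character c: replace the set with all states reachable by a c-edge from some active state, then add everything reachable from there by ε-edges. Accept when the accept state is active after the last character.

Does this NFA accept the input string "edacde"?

initial (ε-close {0}): {0,1,2,4,6}
'e' @ 1: {3,5,8}
'd' @ 2: {1,9}  ✓accept
'a' @ 3: {}  — state set empty
rest 'cde' ignored (set empty)
final: {}; accept 1 not in set

Answer: REJECT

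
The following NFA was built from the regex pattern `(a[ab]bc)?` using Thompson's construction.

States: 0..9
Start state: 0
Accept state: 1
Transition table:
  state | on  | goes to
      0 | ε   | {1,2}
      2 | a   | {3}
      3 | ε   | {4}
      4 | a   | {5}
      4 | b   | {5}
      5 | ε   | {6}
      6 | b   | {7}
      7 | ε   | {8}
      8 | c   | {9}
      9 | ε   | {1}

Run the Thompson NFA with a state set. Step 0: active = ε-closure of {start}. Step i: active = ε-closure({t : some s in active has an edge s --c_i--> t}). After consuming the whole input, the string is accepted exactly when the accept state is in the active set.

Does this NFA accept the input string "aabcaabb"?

S₀ = ε-closure({0}) = {0,1,2}
'a' @ 1: {3,4}
'a' @ 2: {5,6}
'b' @ 3: {7,8}
'c' @ 4: {1,9}  ✓accept
'a' @ 5: {}  — state set empty
rest 'abb' ignored (set empty)
end set {} — state 1 not in

Answer: REJECT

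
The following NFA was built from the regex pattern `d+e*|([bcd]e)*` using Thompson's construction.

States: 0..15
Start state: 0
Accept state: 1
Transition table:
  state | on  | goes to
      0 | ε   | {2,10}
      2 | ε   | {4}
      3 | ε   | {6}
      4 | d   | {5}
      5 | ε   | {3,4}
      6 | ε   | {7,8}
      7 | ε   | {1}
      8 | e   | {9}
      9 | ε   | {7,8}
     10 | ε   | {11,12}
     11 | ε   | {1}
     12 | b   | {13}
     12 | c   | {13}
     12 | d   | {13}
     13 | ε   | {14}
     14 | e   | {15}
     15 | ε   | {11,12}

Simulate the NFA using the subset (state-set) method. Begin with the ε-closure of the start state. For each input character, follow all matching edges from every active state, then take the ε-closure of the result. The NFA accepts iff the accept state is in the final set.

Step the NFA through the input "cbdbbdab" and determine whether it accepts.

Answer: REJECT

Derivation:
start: ε-closure({0}) = {0,1,2,4,10,11,12}
'c' @ 1: {13,14}
'b' @ 2: {}  — no active states
rest 'dbbdab' ignored (set empty)
after full input: {}  (accept=1 not in)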